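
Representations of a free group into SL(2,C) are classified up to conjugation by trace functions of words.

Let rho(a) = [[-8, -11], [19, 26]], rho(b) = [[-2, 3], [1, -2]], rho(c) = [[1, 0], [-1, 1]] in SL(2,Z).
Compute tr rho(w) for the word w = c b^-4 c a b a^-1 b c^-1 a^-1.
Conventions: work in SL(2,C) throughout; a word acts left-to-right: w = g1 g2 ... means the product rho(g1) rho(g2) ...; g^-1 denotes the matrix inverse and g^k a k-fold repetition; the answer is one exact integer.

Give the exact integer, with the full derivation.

rho(c) = [[1, 0], [-1, 1]]
... * rho(b^-1) = [[-2, -3], [-1, -2]]  ->  [[-2, -3], [1, 1]]
... * rho(b^-1) = [[-2, -3], [-1, -2]]  ->  [[7, 12], [-3, -5]]
... * rho(b^-1) = [[-2, -3], [-1, -2]]  ->  [[-26, -45], [11, 19]]
... * rho(b^-1) = [[-2, -3], [-1, -2]]  ->  [[97, 168], [-41, -71]]
... * rho(c) = [[1, 0], [-1, 1]]  ->  [[-71, 168], [30, -71]]
... * rho(a) = [[-8, -11], [19, 26]]  ->  [[3760, 5149], [-1589, -2176]]
... * rho(b) = [[-2, 3], [1, -2]]  ->  [[-2371, 982], [1002, -415]]
... * rho(a^-1) = [[26, 11], [-19, -8]]  ->  [[-80304, -33937], [33937, 14342]]
... * rho(b) = [[-2, 3], [1, -2]]  ->  [[126671, -173038], [-53532, 73127]]
... * rho(c^-1) = [[1, 0], [1, 1]]  ->  [[-46367, -173038], [19595, 73127]]
... * rho(a^-1) = [[26, 11], [-19, -8]]  ->  [[2082180, 874267], [-879943, -369471]]
tr = 2082180 + -369471 = 1712709

1712709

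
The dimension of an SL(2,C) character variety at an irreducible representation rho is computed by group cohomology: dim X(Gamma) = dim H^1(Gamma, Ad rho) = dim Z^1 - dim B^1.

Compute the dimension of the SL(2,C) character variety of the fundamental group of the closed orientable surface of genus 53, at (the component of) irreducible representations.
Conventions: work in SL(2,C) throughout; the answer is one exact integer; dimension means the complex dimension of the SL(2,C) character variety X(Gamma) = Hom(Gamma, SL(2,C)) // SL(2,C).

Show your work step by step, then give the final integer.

312

pi_1 of the closed genus-53 surface has 106 generators bound by the single product-of-commutators relator.
A cocycle assigns one sl_2 vector per generator subject to the relator condition d_2(z) = 0: dim of the unconstrained space is 3*2g = 318.
d_2 is surjective at irreducible rho (its cokernel H^2 is dual to H^0 = 0), so dim Z^1 = 318 - 3 = 315.
dim B^1 = 3 (coboundaries, injective at irreducible rho).
dim H^1 = 315 - 3 = 312 = dim X.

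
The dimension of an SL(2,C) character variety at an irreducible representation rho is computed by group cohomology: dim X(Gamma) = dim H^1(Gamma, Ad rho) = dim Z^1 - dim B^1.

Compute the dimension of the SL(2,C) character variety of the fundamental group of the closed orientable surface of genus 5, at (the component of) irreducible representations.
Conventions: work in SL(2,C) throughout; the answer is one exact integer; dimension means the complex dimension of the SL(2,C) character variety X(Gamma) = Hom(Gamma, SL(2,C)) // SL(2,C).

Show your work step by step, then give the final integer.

24

pi_1 of the closed genus-5 surface has 10 generators bound by the single product-of-commutators relator.
Before the relator condition, cocycle space has dim 3*10 = 30.
H^2 = coker(d_2) is dual to H^0 = 0 at irreducible rho (Poincare duality), so d_2 is onto: dim Z^1 = 27.
Coboundaries contribute dim B^1 = 3 (injective at irreducible rho).
Hence dim X = 27 - 3 = 24.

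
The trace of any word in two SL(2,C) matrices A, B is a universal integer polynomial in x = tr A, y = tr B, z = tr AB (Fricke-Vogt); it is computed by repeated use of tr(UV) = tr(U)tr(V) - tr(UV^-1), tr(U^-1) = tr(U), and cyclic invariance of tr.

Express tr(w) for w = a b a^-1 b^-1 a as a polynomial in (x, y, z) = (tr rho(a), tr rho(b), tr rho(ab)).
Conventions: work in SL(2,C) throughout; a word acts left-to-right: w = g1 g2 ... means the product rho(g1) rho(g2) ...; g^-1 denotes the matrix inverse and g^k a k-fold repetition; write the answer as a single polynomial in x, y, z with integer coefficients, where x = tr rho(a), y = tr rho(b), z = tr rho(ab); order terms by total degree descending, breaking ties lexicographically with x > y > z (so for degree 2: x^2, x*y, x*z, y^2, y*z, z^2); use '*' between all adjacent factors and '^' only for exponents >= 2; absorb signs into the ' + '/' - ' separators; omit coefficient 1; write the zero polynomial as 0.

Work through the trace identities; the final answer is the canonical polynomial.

and trace(a^2 b) = trace(a) trace(b a) - trace(b) = x*z - y
next, trace(a^2) = trace(a) trace(a) - trace(1) = x^2 - 2
next, trace(b a^2 b) = trace(b) trace(a^2 b) - trace(a^2) = x*y*z - x^2 - y^2 + 2
next, trace(b a b a) = trace(a b) trace(a b) - trace(1)   [split at repeated a] = z^2 - 2
and trace(b a b) = trace(b) trace(a b) - trace(a) = y*z - x
and trace(b a^2 b a) = trace(a) trace(b a b a) - trace(b a b) = x*z^2 - y*z - x
and trace(a^2 b a^-1 b) = trace(b a^2 b) trace(a) - trace(b a^2 b a) = x^2*y*z - x^3 - x*y^2 - x*z^2 + y*z + 3*x
next, trace(a b a^-1 b^-1 a) = trace(a^2 b a^-1) trace(b) - trace(a^2 b a^-1 b) = -x^2*y*z + x^3 + x*y^2 + x*z^2 - 3*x

-x^2*y*z + x^3 + x*y^2 + x*z^2 - 3*x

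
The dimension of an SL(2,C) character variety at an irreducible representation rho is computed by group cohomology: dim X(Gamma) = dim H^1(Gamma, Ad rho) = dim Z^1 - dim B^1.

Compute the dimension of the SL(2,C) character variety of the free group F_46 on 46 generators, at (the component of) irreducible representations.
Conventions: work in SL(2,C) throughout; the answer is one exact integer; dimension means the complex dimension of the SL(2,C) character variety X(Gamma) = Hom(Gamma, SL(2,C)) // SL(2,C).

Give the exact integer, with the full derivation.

Gamma = F_46 has 46 generators and no relators.
Z^1(Gamma, Ad rho) = (sl_2)^46: a cocycle is a free choice of one sl_2 vector per generator, so dim Z^1 = 3*46 = 138.
Irreducibility makes the coboundary map sl_2 -> Z^1 injective (trivial centralizer), so dim B^1 = 3.
dim H^1 = 138 - 3 = 135, which is dim X.

135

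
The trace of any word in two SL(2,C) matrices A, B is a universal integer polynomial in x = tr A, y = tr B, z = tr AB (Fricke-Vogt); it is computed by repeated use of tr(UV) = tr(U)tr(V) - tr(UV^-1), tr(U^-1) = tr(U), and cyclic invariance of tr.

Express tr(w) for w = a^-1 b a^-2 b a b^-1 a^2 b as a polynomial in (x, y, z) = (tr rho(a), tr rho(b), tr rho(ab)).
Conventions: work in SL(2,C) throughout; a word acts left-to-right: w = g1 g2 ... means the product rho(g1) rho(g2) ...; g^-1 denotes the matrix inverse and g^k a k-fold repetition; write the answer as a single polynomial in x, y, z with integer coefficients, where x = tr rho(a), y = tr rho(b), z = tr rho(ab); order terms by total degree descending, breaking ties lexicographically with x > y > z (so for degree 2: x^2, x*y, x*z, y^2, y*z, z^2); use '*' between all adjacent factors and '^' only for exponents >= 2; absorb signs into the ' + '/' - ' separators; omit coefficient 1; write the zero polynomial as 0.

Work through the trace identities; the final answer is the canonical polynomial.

trace(a^2 b) = trace(a) * trace(b a) - trace(b)   [square of a] = x*z - y
trace(a^2) = trace(a) * trace(a) - trace(1)   [square of a] = x^2 - 2
trace(b^2 a^2) = trace(b) * trace(a^2 b) - trace(a^2)   [square of b] = x*y*z - x^2 - y^2 + 2
trace(b^2 a) = trace(b) * trace(a b) - trace(a)   [square of b] = y*z - x
trace(b a^3 b) = trace(a) * trace(b^2 a^2) - trace(b^2 a)   [square of a] = x^2*y*z - x^3 - x*y^2 - y*z + 3*x
trace(b a^3) = trace(a) * trace(b a^2) - trace(b a)   [square of a] = x^2*z - x*y - z
reduce: trace(b^2 a^3 b) = trace(b) * trace(b a^3 b) - trace(b a^3)   [square of b] = x^2*y^2*z - x^3*y - x*y^3 - x^2*z - y^2*z + 4*x*y + z
trace(a b a b) = trace(b a) * trace(b a) - trace(1)   [split at a repeated b] = z^2 - 2
trace(b a b^2 a) = trace(b) * trace(a b a b) - trace(a b a)   [square of b] = y*z^2 - x*z - y
so trace(b a b^2) = trace(b) * trace(a b^2) - trace(a b)   [square of b] = y^2*z - x*y - z
trace(b a b^2 a^2) = trace(a) * trace(b a b^2 a) - trace(b a b^2)   [square of a] = x*y*z^2 - x^2*z - y^2*z + z
reduce: trace(b^2 a^3 b a) = trace(a) * trace(b a b^2 a^2) - trace(b a b^2 a)   [square of a] = x^2*y*z^2 - x^3*z - x*y^2*z - y*z^2 + 2*x*z + y
reduce: trace(b a^3 b a^-1 b) = trace(b^2 a^3 b) * trace(a) - trace(b^2 a^3 b a)   [inverse elimination on a] = x^3*y^2*z - x^4*y - x^2*y^3 - x^2*y*z^2 + 4*x^2*y + y*z^2 - x*z - y
trace(a b a b a) = trace(a) * trace(b a b a) - trace(b a b)   [square of a] = x*z^2 - y*z - x
so trace(a b a^3 b) = trace(a) * trace(a b a b a) - trace(a b a b)   [square of a] = x^2*z^2 - x*y*z - x^2 - z^2 + 2
so trace(a b a^3) = trace(a) * trace(a^2 b a) - trace(a^2 b)   [square of a] = x^3*z - x^2*y - 2*x*z + y
so trace(b a b a^3 b) = trace(b) * trace(a b a^3 b) - trace(a b a^3)   [square of b] = x^2*y*z^2 - x^3*z - x*y^2*z - y*z^2 + 2*x*z + y
reduce: trace(b a b a b a) = trace(a b a b) * trace(a b) - trace(b a)   [split at a repeated a] = z^3 - 3*z
trace(a b a b a b a) = trace(a) * trace(b a b a b a) - trace(b a b a b)   [square of a] = x*z^3 - y*z^2 - 2*x*z + y
so trace(b a b a^3 b a) = trace(a) * trace(a b a b a b a) - trace(a b a b a b)   [square of a] = x^2*z^3 - x*y*z^2 - 2*x^2*z - z^3 + x*y + 3*z
reduce: trace(b a^3 b a^-1 b a) = trace(b a b a^3 b) * trace(a) - trace(b a b a^3 b a)   [inverse elimination on a] = x^3*y*z^2 - x^4*z - x^2*y^2*z - x^2*z^3 + 4*x^2*z + z^3 - 3*z
reduce: trace(a^2 b a^-1 b a^-1 b a) = trace(b a^3 b a^-1 b) * trace(a) - trace(b a^3 b a^-1 b a)   [inverse elimination on a] = x^4*y^2*z - x^5*y - x^3*y^3 - 2*x^3*y*z^2 + x^4*z + x^2*y^2*z + x^2*z^3 + 4*x^3*y + x*y*z^2 - 5*x^2*z - z^3 - x*y + 3*z
reduce: trace(b^3 a b a) = trace(b) * trace(a b a b^2) - trace(a b a b)   [square of b] = y^2*z^2 - x*y*z - y^2 - z^2 + 2
so trace(b^3 a b) = trace(b) * trace(b^2 a b) - trace(b^2 a)   [square of b] = y^3*z - x*y^2 - 2*y*z + x
reduce: trace(b a b a^2 b^2) = trace(a) * trace(b^3 a b a) - trace(b^3 a b)   [square of a] = x*y^2*z^2 - x^2*y*z - y^3*z - x*z^2 + 2*y*z + x
trace(b^2 a b a b a) = trace(b) * trace(a b a b a b) - trace(a b a b a)   [square of b] = y*z^3 - x*z^2 - 2*y*z + x
trace(b a b a^2 b^2 a) = trace(a) * trace(b^2 a b a b a) - trace(b^2 a b a b)   [square of a] = x*y*z^3 - x^2*z^2 - y^2*z^2 - x*y*z + x^2 + y^2 + z^2 - 2
so trace(b a^-1 b a b a^2 b) = trace(b a b a^2 b^2) * trace(a) - trace(b a b a^2 b^2 a)   [inverse elimination on a] = x^2*y^2*z^2 - x^3*y*z - x*y^3*z - x*y*z^3 + y^2*z^2 + 3*x*y*z - y^2 - z^2 + 2
trace(a b a^2 b a) = trace(a) * trace(b a^2 b a) - trace(b a^2 b)   [square of a] = x^2*z^2 - 2*x*y*z + y^2 - 2
trace(b a b a^2 b a b) = trace(b) * trace(a b a^2 b a b) - trace(a b a^2 b a)   [square of b] = x*y*z^3 - x^2*z^2 - y^2*z^2 + 2
trace(b a b a b a b a) = trace(a b a b) * trace(a b a b) - trace(1)   [split at a repeated a] = z^4 - 4*z^2 + 2
trace(b a b a^2 b a b a) = trace(a) * trace(b a b a b a b a) - trace(b a b a b a b)   [square of a] = x*z^4 - y*z^3 - 3*x*z^2 + 2*y*z + x
trace(b a^-1 b a b a^2 b a) = trace(b a b a^2 b a b) * trace(a) - trace(b a b a^2 b a b a)   [inverse elimination on a] = x^2*y*z^3 - x^3*z^2 - x*y^2*z^2 - x*z^4 + y*z^3 + 3*x*z^2 - 2*y*z + x
so trace(a^2 b a^-1 b a^-1 b a b) = trace(b a^-1 b a b a^2 b) * trace(a) - trace(b a^-1 b a b a^2 b a)   [inverse elimination on a] = x^3*y^2*z^2 - x^4*y*z - x^2*y^3*z - 2*x^2*y*z^3 + x^3*z^2 + 2*x*y^2*z^2 + x*z^4 + 3*x^2*y*z - y*z^3 - x*y^2 - 4*x*z^2 + 2*y*z + x
trace(a^-1 b a b^-1 a^2 b a^-1 b) = trace(a^2 b a^-1 b a^-1 b a) * trace(b) - trace(a^2 b a^-1 b a^-1 b a b)   [inverse elimination on b] = x^4*y^3*z - x^5*y^2 - x^3*y^4 - 3*x^3*y^2*z^2 + 2*x^4*y*z + 2*x^2*y^3*z + 3*x^2*y*z^3 + 4*x^3*y^2 - x^3*z^2 - x*y^2*z^2 - x*z^4 - 8*x^2*y*z + 4*x*z^2 + y*z - x
trace(b^2 a b^-1 a^2 b) = trace(a^2 b^3 a) * trace(b) - trace(a^2 b^3 a b)   [inverse elimination on b] = x^2*y^3*z - x^3*y^2 - x*y^4 - x*y^2*z^2 + 4*x*y^2 + x*z^2 - y*z - x
reduce: trace(b^2 a b^-1 a^2 b a) = trace(a^2 b a b^2 a) * trace(b) - trace(a^2 b a b^2 a b)   [inverse elimination on b] = x^2*y^2*z^2 - x^3*y*z - x*y^3*z - x*y*z^3 + x^2*z^2 + 2*x*y*z + y^2 - 2
trace(b a b^-1 a^2 b a^-1 b) = trace(b^2 a b^-1 a^2 b) * trace(a) - trace(b^2 a b^-1 a^2 b a)   [inverse elimination on a] = x^3*y^3*z - x^4*y^2 - x^2*y^4 - 2*x^2*y^2*z^2 + x^3*y*z + x*y^3*z + x*y*z^3 + 4*x^2*y^2 - 3*x*y*z - x^2 - y^2 + 2
trace(a^-1 b a^-2 b a b^-1 a^2 b) = trace(a^-1 b a b^-1 a^2 b a^-1 b) * trace(a) - trace(a^-1 b a b^-1 a^2 b a^-1 b a)   [inverse elimination on a] = x^5*y^3*z - x^6*y^2 - x^4*y^4 - 3*x^4*y^2*z^2 + 2*x^5*y*z + x^3*y^3*z + 3*x^3*y*z^3 + 5*x^4*y^2 - x^4*z^2 + x^2*y^4 + x^2*y^2*z^2 - x^2*z^4 - 9*x^3*y*z - x*y^3*z - x*y*z^3 - 4*x^2*y^2 + 4*x^2*z^2 + 4*x*y*z + y^2 - 2

x^5*y^3*z - x^6*y^2 - x^4*y^4 - 3*x^4*y^2*z^2 + 2*x^5*y*z + x^3*y^3*z + 3*x^3*y*z^3 + 5*x^4*y^2 - x^4*z^2 + x^2*y^4 + x^2*y^2*z^2 - x^2*z^4 - 9*x^3*y*z - x*y^3*z - x*y*z^3 - 4*x^2*y^2 + 4*x^2*z^2 + 4*x*y*z + y^2 - 2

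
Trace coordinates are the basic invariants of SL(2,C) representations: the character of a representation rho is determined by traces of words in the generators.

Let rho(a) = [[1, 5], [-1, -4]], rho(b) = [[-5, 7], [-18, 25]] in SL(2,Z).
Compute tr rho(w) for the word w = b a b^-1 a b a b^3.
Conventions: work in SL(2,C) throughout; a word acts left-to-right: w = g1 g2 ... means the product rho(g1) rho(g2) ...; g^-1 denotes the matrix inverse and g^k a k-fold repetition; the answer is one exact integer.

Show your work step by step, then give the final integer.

rho(b) = [[-5, 7], [-18, 25]]
... * rho(a) = [[1, 5], [-1, -4]]  ->  [[-12, -53], [-43, -190]]
... * rho(b^-1) = [[25, -7], [18, -5]]  ->  [[-1254, 349], [-4495, 1251]]
... * rho(a) = [[1, 5], [-1, -4]]  ->  [[-1603, -7666], [-5746, -27479]]
... * rho(b) = [[-5, 7], [-18, 25]]  ->  [[146003, -202871], [523352, -727197]]
... * rho(a) = [[1, 5], [-1, -4]]  ->  [[348874, 1541499], [1250549, 5525548]]
... * rho(b) = [[-5, 7], [-18, 25]]  ->  [[-29491352, 40979593], [-105712609, 146892543]]
... * rho(b) = [[-5, 7], [-18, 25]]  ->  [[-590175914, 818050361], [-2115502729, 2932325312]]
... * rho(b) = [[-5, 7], [-18, 25]]  ->  [[-11774026928, 16320027627], [-42204341971, 58499613697]]
tr = -11774026928 + 58499613697 = 46725586769

46725586769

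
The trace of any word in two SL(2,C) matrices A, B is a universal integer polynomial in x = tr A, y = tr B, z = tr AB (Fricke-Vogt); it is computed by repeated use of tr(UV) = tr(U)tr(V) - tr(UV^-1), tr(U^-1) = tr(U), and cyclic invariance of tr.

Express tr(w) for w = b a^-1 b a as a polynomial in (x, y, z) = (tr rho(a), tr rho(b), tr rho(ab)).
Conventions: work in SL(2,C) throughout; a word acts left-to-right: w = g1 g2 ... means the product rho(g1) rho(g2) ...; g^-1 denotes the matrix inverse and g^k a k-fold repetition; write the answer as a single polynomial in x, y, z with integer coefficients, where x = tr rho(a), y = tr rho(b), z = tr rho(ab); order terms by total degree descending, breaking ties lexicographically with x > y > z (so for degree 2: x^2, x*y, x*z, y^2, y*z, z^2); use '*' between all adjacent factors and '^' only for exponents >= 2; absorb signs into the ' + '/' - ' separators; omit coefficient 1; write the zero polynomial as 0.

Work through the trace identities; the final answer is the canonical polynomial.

so trace(b a b) = trace(b)*trace(a b) - trace(a) = y*z - x
trace(b a b a) = trace(b a)*trace(b a) - trace(1)   [split at repeated b] = z^2 - 2
reduce: trace(b a^-1 b a) = trace(b a b)*trace(a) - trace(b a b a) = x*y*z - x^2 - z^2 + 2

x*y*z - x^2 - z^2 + 2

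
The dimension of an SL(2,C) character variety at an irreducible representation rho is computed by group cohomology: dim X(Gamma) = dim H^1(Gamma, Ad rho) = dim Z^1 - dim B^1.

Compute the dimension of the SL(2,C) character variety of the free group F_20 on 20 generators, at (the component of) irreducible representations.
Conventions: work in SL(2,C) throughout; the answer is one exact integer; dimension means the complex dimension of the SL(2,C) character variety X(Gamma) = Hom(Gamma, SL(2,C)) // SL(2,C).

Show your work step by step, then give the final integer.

The free group F_20: 20 generators, no relators.
A cocycle picks one sl_2 vector per generator freely, giving dim Z^1 = 3*20 = 60.
At an irreducible rho the centralizer of the image in sl_2 is 0, so the coboundary map sl_2 -> Z^1 is injective: dim B^1 = 3.
dim X = dim H^1 = dim Z^1 - dim B^1 = 60 - 3 = 57.

57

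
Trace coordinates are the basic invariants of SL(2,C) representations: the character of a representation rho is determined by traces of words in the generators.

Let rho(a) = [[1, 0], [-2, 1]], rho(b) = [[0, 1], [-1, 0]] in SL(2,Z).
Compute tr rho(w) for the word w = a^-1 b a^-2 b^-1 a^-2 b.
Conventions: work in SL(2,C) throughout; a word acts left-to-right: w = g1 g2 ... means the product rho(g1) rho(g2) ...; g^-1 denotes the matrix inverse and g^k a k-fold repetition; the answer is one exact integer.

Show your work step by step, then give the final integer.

-22

rho(a^-1) = [[1, 0], [2, 1]]
... * rho(b) = [[0, 1], [-1, 0]]  ->  [[0, 1], [-1, 2]]
... * rho(a^-1) = [[1, 0], [2, 1]]  ->  [[2, 1], [3, 2]]
... * rho(a^-1) = [[1, 0], [2, 1]]  ->  [[4, 1], [7, 2]]
... * rho(b^-1) = [[0, -1], [1, 0]]  ->  [[1, -4], [2, -7]]
... * rho(a^-1) = [[1, 0], [2, 1]]  ->  [[-7, -4], [-12, -7]]
... * rho(a^-1) = [[1, 0], [2, 1]]  ->  [[-15, -4], [-26, -7]]
... * rho(b) = [[0, 1], [-1, 0]]  ->  [[4, -15], [7, -26]]
tr = 4 + -26 = -22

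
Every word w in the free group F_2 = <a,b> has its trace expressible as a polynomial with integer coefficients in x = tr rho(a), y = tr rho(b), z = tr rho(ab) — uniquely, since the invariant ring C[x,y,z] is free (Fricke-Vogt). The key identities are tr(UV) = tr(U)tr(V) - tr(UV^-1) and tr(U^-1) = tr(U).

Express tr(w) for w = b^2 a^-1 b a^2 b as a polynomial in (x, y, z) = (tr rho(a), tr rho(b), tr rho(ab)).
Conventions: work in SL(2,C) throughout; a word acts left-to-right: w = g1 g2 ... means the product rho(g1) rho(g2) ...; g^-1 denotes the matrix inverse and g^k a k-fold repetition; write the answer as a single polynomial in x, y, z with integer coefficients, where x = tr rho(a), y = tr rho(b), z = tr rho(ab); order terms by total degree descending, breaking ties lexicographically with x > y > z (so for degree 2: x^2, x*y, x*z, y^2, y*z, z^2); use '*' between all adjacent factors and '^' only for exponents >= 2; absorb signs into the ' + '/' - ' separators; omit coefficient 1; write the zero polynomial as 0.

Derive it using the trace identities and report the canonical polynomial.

x^2*y^3*z - x^3*y^2 - x*y^4 - x*y^2*z^2 - x^2*y*z + y^3*z + x^3 + 4*x*y^2 + x*z^2 - 2*y*z - 3*x

use: trace(b a b) = trace(b) * trace(a b) - trace(a) = y*z - x
trace(b^3 a) = trace(b) * trace(b a b) - trace(b a) = y^2*z - x*y - z
apply: trace(b^2) = trace(b) * trace(b) - trace(1) = y^2 - 2
trace(b^3) = trace(b) * trace(b^2) - trace(b) = y^3 - 3*y
apply: trace(b a^2 b^2) = trace(a) * trace(b^3 a) - trace(b^3) = x*y^2*z - x^2*y - y^3 - x*z + 3*y
trace(b a^2 b) = trace(a) * trace(b^2 a) - trace(b^2) = x*y*z - x^2 - y^2 + 2
trace(b a^2 b^3) = trace(b) * trace(b a^2 b^2) - trace(b a^2 b) = x*y^3*z - x^2*y^2 - y^4 - 2*x*y*z + x^2 + 4*y^2 - 2
apply: trace(a b a b) = trace(b a) * trace(b a) - trace(1)   [split at repeated b] = z^2 - 2
trace(a b a) = trace(a) * trace(b a) - trace(b) = x*z - y
trace(b^2 a b a) = trace(b) * trace(a b a b) - trace(a b a) = y*z^2 - x*z - y
use: trace(b a b a^2 b) = trace(a) * trace(b^2 a b a) - trace(b^2 a b) = x*y*z^2 - x^2*z - y^2*z + z
use: trace(b a b a^2) = trace(a) * trace(b a b a) - trace(b a b) = x*z^2 - y*z - x
apply: trace(b a^2 b^3 a) = trace(b) * trace(b a b a^2 b) - trace(b a b a^2) = x*y^2*z^2 - x^2*y*z - y^3*z - x*z^2 + 2*y*z + x
apply: trace(b^2 a^-1 b a^2 b) = trace(b a^2 b^3) * trace(a) - trace(b a^2 b^3 a) = x^2*y^3*z - x^3*y^2 - x*y^4 - x*y^2*z^2 - x^2*y*z + y^3*z + x^3 + 4*x*y^2 + x*z^2 - 2*y*z - 3*x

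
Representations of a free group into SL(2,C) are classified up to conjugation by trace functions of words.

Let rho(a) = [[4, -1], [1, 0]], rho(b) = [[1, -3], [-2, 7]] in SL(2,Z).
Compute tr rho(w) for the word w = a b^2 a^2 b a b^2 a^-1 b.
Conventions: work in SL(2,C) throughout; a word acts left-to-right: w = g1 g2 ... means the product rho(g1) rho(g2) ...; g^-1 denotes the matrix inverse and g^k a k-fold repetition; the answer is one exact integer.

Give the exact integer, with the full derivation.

rho(a) = [[4, -1], [1, 0]]
... * rho(b) = [[1, -3], [-2, 7]]  ->  [[6, -19], [1, -3]]
... * rho(b) = [[1, -3], [-2, 7]]  ->  [[44, -151], [7, -24]]
... * rho(a) = [[4, -1], [1, 0]]  ->  [[25, -44], [4, -7]]
... * rho(a) = [[4, -1], [1, 0]]  ->  [[56, -25], [9, -4]]
... * rho(b) = [[1, -3], [-2, 7]]  ->  [[106, -343], [17, -55]]
... * rho(a) = [[4, -1], [1, 0]]  ->  [[81, -106], [13, -17]]
... * rho(b) = [[1, -3], [-2, 7]]  ->  [[293, -985], [47, -158]]
... * rho(b) = [[1, -3], [-2, 7]]  ->  [[2263, -7774], [363, -1247]]
... * rho(a^-1) = [[0, 1], [-1, 4]]  ->  [[7774, -28833], [1247, -4625]]
... * rho(b) = [[1, -3], [-2, 7]]  ->  [[65440, -225153], [10497, -36116]]
tr = 65440 + -36116 = 29324

29324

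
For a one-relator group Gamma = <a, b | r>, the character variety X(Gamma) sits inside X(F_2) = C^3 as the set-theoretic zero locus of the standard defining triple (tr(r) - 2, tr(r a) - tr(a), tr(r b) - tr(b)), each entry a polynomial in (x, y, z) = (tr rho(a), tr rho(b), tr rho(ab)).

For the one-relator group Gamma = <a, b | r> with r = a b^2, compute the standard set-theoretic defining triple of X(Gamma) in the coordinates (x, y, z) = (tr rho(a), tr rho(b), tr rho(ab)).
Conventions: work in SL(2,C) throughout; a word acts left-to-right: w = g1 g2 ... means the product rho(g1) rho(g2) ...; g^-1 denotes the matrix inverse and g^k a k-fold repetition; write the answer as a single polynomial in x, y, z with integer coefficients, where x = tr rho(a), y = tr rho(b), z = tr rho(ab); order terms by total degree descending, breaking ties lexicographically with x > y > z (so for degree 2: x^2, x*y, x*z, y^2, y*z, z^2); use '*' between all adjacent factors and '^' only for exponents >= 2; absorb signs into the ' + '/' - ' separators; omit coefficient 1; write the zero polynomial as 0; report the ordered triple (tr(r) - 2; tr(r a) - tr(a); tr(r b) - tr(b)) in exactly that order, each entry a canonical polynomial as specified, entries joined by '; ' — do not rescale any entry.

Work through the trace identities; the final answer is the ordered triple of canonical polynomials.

y*z - x - 2; x*y*z - x^2 - y^2 - x + 2; y^2*z - x*y - y - z

tr(a b^2) = tr(b) tr(a b) - tr(a) = y*z - x
tr(b^2) = tr(b) tr(b) - tr(1)   [square of b] = y^2 - 2
tr(a b^2 a) = tr(a) tr(b^2 a) - tr(b^2)   [square of a] = x*y*z - x^2 - y^2 + 2
tr(a b^3) = tr(b) tr(b a b) - tr(b a) = y^2*z - x*y - z
assemble the triple (tr(r) - 2; tr(r a) - x; tr(r b) - y)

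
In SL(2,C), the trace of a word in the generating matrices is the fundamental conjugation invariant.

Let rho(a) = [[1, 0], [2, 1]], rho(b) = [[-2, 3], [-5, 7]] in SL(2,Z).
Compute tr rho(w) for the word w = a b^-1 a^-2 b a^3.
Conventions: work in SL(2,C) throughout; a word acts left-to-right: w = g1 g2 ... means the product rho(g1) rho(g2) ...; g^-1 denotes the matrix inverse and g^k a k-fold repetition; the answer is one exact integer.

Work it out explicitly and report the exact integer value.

290

rho(a) = [[1, 0], [2, 1]]
... * rho(b^-1) = [[7, -3], [5, -2]]  ->  [[7, -3], [19, -8]]
... * rho(a^-1) = [[1, 0], [-2, 1]]  ->  [[13, -3], [35, -8]]
... * rho(a^-1) = [[1, 0], [-2, 1]]  ->  [[19, -3], [51, -8]]
... * rho(b) = [[-2, 3], [-5, 7]]  ->  [[-23, 36], [-62, 97]]
... * rho(a) = [[1, 0], [2, 1]]  ->  [[49, 36], [132, 97]]
... * rho(a) = [[1, 0], [2, 1]]  ->  [[121, 36], [326, 97]]
... * rho(a) = [[1, 0], [2, 1]]  ->  [[193, 36], [520, 97]]
tr = 193 + 97 = 290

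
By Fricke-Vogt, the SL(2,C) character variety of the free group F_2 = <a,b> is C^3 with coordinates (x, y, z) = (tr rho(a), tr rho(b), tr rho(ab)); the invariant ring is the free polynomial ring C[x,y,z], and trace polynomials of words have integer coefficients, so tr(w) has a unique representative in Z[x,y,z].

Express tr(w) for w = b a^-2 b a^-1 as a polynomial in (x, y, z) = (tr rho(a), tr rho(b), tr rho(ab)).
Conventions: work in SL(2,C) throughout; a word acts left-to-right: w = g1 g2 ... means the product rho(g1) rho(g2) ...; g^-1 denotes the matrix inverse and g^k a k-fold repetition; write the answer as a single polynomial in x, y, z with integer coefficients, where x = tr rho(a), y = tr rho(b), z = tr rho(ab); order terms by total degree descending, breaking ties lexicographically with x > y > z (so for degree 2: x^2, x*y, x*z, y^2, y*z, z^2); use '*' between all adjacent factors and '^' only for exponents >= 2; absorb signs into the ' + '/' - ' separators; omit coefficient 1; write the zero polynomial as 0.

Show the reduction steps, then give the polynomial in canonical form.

tr(b^2) = tr(b) tr(b) - tr(1)   [square of b] = y^2 - 2
tr(b^2 a) = tr(b) tr(a b) - tr(a)   [square of b] = y*z - x
tr(b a^-1 b) = tr(b^2) tr(a) - tr(b^2 a)   [inverse elimination on a] = x*y^2 - y*z - x
tr(b a b a) = tr(a b) tr(a b) - tr(1)   [split at a repeated a] = z^2 - 2
tr(b a^-1 b a) = tr(b a b) tr(a) - tr(b a b a)   [inverse elimination on a] = x*y*z - x^2 - z^2 + 2
tr(b a^-1 b a^-1) = tr(b a^-1 b) tr(a) - tr(b a^-1 b a)   [inverse elimination on a] = x^2*y^2 - 2*x*y*z + z^2 - 2
tr(b a^-2 b a^-1) = tr(b a^-1 b a^-1) tr(a) - tr(b a^-1 b)   [inverse elimination on a] = x^3*y^2 - 2*x^2*y*z - x*y^2 + x*z^2 + y*z - x

x^3*y^2 - 2*x^2*y*z - x*y^2 + x*z^2 + y*z - x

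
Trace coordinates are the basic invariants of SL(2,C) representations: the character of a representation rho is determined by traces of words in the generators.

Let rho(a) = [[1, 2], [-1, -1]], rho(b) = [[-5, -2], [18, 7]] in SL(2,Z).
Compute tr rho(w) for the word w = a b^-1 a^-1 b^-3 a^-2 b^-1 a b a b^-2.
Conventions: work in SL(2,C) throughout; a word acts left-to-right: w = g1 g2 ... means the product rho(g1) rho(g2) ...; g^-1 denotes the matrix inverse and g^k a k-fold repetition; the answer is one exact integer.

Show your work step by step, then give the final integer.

-3655806

rho(a) = [[1, 2], [-1, -1]]
... * rho(b^-1) = [[7, 2], [-18, -5]]  ->  [[-29, -8], [11, 3]]
... * rho(a^-1) = [[-1, -2], [1, 1]]  ->  [[21, 50], [-8, -19]]
... * rho(b^-1) = [[7, 2], [-18, -5]]  ->  [[-753, -208], [286, 79]]
... * rho(b^-1) = [[7, 2], [-18, -5]]  ->  [[-1527, -466], [580, 177]]
... * rho(b^-1) = [[7, 2], [-18, -5]]  ->  [[-2301, -724], [874, 275]]
... * rho(a^-1) = [[-1, -2], [1, 1]]  ->  [[1577, 3878], [-599, -1473]]
... * rho(a^-1) = [[-1, -2], [1, 1]]  ->  [[2301, 724], [-874, -275]]
... * rho(b^-1) = [[7, 2], [-18, -5]]  ->  [[3075, 982], [-1168, -373]]
... * rho(a) = [[1, 2], [-1, -1]]  ->  [[2093, 5168], [-795, -1963]]
... * rho(b) = [[-5, -2], [18, 7]]  ->  [[82559, 31990], [-31359, -12151]]
... * rho(a) = [[1, 2], [-1, -1]]  ->  [[50569, 133128], [-19208, -50567]]
... * rho(b^-1) = [[7, 2], [-18, -5]]  ->  [[-2042321, -564502], [775750, 214419]]
... * rho(b^-1) = [[7, 2], [-18, -5]]  ->  [[-4135211, -1262132], [1570708, 479405]]
tr = -4135211 + 479405 = -3655806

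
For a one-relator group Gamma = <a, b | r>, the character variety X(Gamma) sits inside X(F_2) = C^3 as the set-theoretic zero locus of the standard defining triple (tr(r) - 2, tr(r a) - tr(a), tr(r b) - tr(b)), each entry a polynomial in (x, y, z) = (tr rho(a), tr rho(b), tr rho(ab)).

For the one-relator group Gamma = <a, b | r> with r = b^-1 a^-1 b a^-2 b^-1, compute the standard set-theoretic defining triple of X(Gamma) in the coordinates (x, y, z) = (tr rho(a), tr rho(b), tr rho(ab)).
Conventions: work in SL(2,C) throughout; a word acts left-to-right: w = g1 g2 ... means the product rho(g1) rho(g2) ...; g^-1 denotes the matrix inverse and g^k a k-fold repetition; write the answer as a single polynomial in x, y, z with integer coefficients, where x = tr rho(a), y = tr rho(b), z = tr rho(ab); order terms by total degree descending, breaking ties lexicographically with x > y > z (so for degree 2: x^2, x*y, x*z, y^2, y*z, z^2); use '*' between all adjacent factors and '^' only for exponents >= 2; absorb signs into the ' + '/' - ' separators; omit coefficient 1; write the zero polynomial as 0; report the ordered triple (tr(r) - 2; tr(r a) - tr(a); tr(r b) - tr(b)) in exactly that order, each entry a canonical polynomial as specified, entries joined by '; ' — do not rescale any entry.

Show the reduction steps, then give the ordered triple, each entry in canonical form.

x^2*y^2*z - x^3*y - x*y^3 - x*y*z^2 + x^2*z + 3*x*y - z - 2; x^3*y^2*z - x^4*y - x^2*y^3 - 2*x^2*y*z^2 + x^3*z + x*y^2*z + x*z^3 + 4*x^2*y - 3*x*z - x - y; x^2*y*z - x*y^2 - x*z^2 + x - y

trace(a^-1 b) = trace(b) * trace(a) - trace(b a)   [inverse elimination on a] = x*y - z
so trace(b a^-2) = trace(a^-1 b) * trace(a) - trace(a^-1 b a)   [inverse elimination on a] = x^2*y - x*z - y
trace(a^-1 b a^-2) = trace(b a^-2) * trace(a) - trace(b a^-1)   [inverse elimination on a] = x^3*y - x^2*z - 2*x*y + z
so trace(b^2) = trace(b) * trace(b) - trace(1)   [square of b] = y^2 - 2
reduce: trace(b^2 a) = trace(b) * trace(a b) - trace(a)   [square of b] = y*z - x
so trace(b a^-1 b) = trace(b^2) * trace(a) - trace(b^2 a)   [inverse elimination on a] = x*y^2 - y*z - x
trace(b a b a) = trace(a b) * trace(a b) - trace(1)   [split at a repeated a] = z^2 - 2
trace(b a^-1 b a) = trace(b a b) * trace(a) - trace(b a b a)   [inverse elimination on a] = x*y*z - x^2 - z^2 + 2
trace(b a^-1 b a^-1) = trace(b a^-1 b) * trace(a) - trace(b a^-1 b a)   [inverse elimination on a] = x^2*y^2 - 2*x*y*z + z^2 - 2
so trace(a^-1 b a^-2 b) = trace(b a^-1 b a^-1) * trace(a) - trace(b a^-1 b)   [inverse elimination on a] = x^3*y^2 - 2*x^2*y*z - x*y^2 + x*z^2 + y*z - x
trace(a^-1 b a^-2 b^-1) = trace(a^-1 b a^-2) * trace(b) - trace(a^-1 b a^-2 b)   [inverse elimination on b] = x^2*y*z - x*y^2 - x*z^2 + x
reduce: trace(b^-1 a^-1 b a^-2 b^-1) = trace(a^-1 b a^-2 b^-1) * trace(b) - trace(a^-1 b a^-2)   [inverse elimination on b] = x^2*y^2*z - x^3*y - x*y^3 - x*y*z^2 + x^2*z + 3*x*y - z
reduce: trace(b^-1 a b a^-1) = trace(a b a^-1) * trace(b) - trace(a b a^-1 b)  (eliminate b^-1) = -x*y*z + x^2 + y^2 + z^2 - 2
trace(a b^2 a) = trace(a) * trace(b^2 a) - trace(b^2)  (reduce the a square) = x*y*z - x^2 - y^2 + 2
so trace(a b a) = trace(a) * trace(b a) - trace(b)  (reduce the a square) = x*z - y
trace(a b^2 a b) = trace(b) * trace(a b a b) - trace(a b a)  (reduce the b square) = y*z^2 - x*z - y
trace(b a b^-1 a b) = trace(a b^2 a) * trace(b) - trace(a b^2 a b)  (eliminate b^-1) = x*y^2*z - x^2*y - y^3 - y*z^2 + x*z + 3*y
trace(a b a b a) = trace(a) * trace(b a b a) - trace(b a b)  (reduce the a square) = x*z^2 - y*z - x
so trace(a b a b a b) = trace(b a) * trace(b a b a) - trace(b^-1 a^-1)  (split on b) = z^3 - 3*z
reduce: trace(b a b^-1 a b a) = trace(a b a b a) * trace(b) - trace(a b a b a b)  (eliminate b^-1) = x*y*z^2 - y^2*z - z^3 - x*y + 3*z
so trace(b a b^-1 a b a^-1) = trace(b a b^-1 a b) * trace(a) - trace(b a b^-1 a b a)  (eliminate a^-1) = x^2*y^2*z - x^3*y - x*y^3 - 2*x*y*z^2 + x^2*z + y^2*z + z^3 + 4*x*y - 3*z
reduce: trace(a b^-1 a b a^-2 b) = trace(b a b^-1 a b a^-1) * trace(a) - trace(b a b^-1 a b)  (eliminate a^-1) = x^3*y^2*z - x^4*y - x^2*y^3 - 2*x^2*y*z^2 + x^3*z + x*z^3 + 5*x^2*y + y^3 + y*z^2 - 4*x*z - 3*y
trace(b a^-2 b^-1 a b^-1 a) = trace(a b^-1 a b a^-2) * trace(b) - trace(a b^-1 a b a^-2 b)  (eliminate b^-1) = -x^3*y^2*z + x^4*y + x^2*y^3 + 2*x^2*y*z^2 - x^3*z - x*y^2*z - x*z^3 - 4*x^2*y + 4*x*z + y
trace(b^-1 a^-1 b a^-2 b^-1 a) = trace(b a^-2 b^-1 a b^-1) * trace(a) - trace(b a^-2 b^-1 a b^-1 a)  (eliminate a^-1) = x^3*y^2*z - x^4*y - x^2*y^3 - 2*x^2*y*z^2 + x^3*z + x*y^2*z + x*z^3 + 4*x^2*y - 3*x*z - y
assemble the triple (trace(r) - 2; trace(r a) - x; trace(r b) - y)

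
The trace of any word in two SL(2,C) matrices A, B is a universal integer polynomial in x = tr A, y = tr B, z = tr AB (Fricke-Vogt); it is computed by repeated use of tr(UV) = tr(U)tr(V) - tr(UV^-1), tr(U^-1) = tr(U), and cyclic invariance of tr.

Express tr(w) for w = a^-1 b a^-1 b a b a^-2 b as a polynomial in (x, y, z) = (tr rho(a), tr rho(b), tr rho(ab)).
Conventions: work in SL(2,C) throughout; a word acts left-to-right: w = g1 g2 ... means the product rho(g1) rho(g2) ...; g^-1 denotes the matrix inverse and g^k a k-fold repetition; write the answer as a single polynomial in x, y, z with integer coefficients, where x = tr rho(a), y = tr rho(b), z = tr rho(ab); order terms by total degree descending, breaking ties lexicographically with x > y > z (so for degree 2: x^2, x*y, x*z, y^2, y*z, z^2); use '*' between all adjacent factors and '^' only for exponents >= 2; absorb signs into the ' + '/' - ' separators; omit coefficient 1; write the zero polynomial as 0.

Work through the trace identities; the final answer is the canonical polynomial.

x^4*y^3*z - x^5*y^2 - 3*x^3*y^2*z^2 + 2*x^4*y*z - x^2*y^3*z + 3*x^2*y*z^3 + 3*x^3*y^2 - x^3*z^2 + 2*x*y^2*z^2 - x*z^4 - 7*x^2*y*z - y*z^3 + x^3 - x*y^2 + 4*x*z^2 + 2*y*z - 3*x

and trace(b a b) = trace(b) trace(a b) - trace(a)   [square of b] = y*z - x
trace(b a b^2) = trace(b) trace(b a b) - trace(b a)   [square of b] = y^2*z - x*y - z
trace(b^2 a b^2) = trace(b) trace(b a b^2) - trace(b a b)   [square of b] = y^3*z - x*y^2 - 2*y*z + x
and trace(a b a b) = trace(b a) trace(b a) - trace(1)   [split at a repeated b] = z^2 - 2
and trace(a b a) = trace(a) trace(b a) - trace(b)   [square of a] = x*z - y
and trace(a b^2 a b) = trace(b) trace(a b a b) - trace(a b a)   [square of b] = y*z^2 - x*z - y
and trace(a^2) = trace(a) trace(a) - trace(1)   [square of a] = x^2 - 2
trace(a b^2 a) = trace(b) trace(a^2 b) - trace(a^2)   [square of b] = x*y*z - x^2 - y^2 + 2
trace(b^2 a b^2 a) = trace(b) trace(a b^2 a b) - trace(a b^2 a)   [square of b] = y^2*z^2 - 2*x*y*z + x^2 - 2
and trace(b a b^2 a^-1 b) = trace(b^2 a b^2) trace(a) - trace(b^2 a b^2 a)   [inverse elimination on a] = x*y^3*z - x^2*y^2 - y^2*z^2 + 2
trace(b a b a b^2) = trace(b) trace(a b a b^2) - trace(a b a b)   [square of b] = y^2*z^2 - x*y*z - y^2 - z^2 + 2
next, trace(a b a b a b) = trace(b a b a) trace(b a) - trace(a b)   [split at a repeated b] = z^3 - 3*z
next, trace(a b a b a) = trace(a) trace(b a b a) - trace(b a b)   [square of a] = x*z^2 - y*z - x
trace(b a b a b^2 a) = trace(b) trace(a b a b a b) - trace(a b a b a)   [square of b] = y*z^3 - x*z^2 - 2*y*z + x
trace(b a b^2 a^-1 b a) = trace(b a b a b^2) trace(a) - trace(b a b a b^2 a)   [inverse elimination on a] = x*y^2*z^2 - x^2*y*z - y*z^3 - x*y^2 + 2*y*z + x
next, trace(b a^-1 b a^-1 b a b) = trace(b a b^2 a^-1 b) trace(a) - trace(b a b^2 a^-1 b a)   [inverse elimination on a] = x^2*y^3*z - x^3*y^2 - 2*x*y^2*z^2 + x^2*y*z + y*z^3 + x*y^2 - 2*y*z + x
and trace(b a b a b a b a) = trace(b a) trace(b a b a b a) - trace(b^-1 a^-1 b^-1 a^-1)   [split at a repeated b] = z^4 - 4*z^2 + 2
next, trace(b a^-1 b a b a b a) = trace(b a b a b a b) trace(a) - trace(b a b a b a b a)   [inverse elimination on a] = x*y*z^3 - x^2*z^2 - z^4 - 2*x*y*z + x^2 + 4*z^2 - 2
trace(b a^-1 b a^-1 b a b a) = trace(b a^-1 b a b a b) trace(a) - trace(b a^-1 b a b a b a)   [inverse elimination on a] = x^2*y^2*z^2 - x^3*y*z - 2*x*y*z^3 - x^2*y^2 + x^2*z^2 + z^4 + 4*x*y*z - 4*z^2 + 2
next, trace(b a^-1 b a^-1 b a b a^-1) = trace(b a^-1 b a^-1 b a b) trace(a) - trace(b a^-1 b a^-1 b a b a)   [inverse elimination on a] = x^3*y^3*z - x^4*y^2 - 3*x^2*y^2*z^2 + 2*x^3*y*z + 3*x*y*z^3 + 2*x^2*y^2 - x^2*z^2 - z^4 - 6*x*y*z + x^2 + 4*z^2 - 2
next, trace(a^-1 b a^-1 b a b a^-2 b) = trace(b a^-1 b a^-1 b a b a^-1) trace(a) - trace(b a^-1 b a^-1 b a b)   [inverse elimination on a] = x^4*y^3*z - x^5*y^2 - 3*x^3*y^2*z^2 + 2*x^4*y*z - x^2*y^3*z + 3*x^2*y*z^3 + 3*x^3*y^2 - x^3*z^2 + 2*x*y^2*z^2 - x*z^4 - 7*x^2*y*z - y*z^3 + x^3 - x*y^2 + 4*x*z^2 + 2*y*z - 3*x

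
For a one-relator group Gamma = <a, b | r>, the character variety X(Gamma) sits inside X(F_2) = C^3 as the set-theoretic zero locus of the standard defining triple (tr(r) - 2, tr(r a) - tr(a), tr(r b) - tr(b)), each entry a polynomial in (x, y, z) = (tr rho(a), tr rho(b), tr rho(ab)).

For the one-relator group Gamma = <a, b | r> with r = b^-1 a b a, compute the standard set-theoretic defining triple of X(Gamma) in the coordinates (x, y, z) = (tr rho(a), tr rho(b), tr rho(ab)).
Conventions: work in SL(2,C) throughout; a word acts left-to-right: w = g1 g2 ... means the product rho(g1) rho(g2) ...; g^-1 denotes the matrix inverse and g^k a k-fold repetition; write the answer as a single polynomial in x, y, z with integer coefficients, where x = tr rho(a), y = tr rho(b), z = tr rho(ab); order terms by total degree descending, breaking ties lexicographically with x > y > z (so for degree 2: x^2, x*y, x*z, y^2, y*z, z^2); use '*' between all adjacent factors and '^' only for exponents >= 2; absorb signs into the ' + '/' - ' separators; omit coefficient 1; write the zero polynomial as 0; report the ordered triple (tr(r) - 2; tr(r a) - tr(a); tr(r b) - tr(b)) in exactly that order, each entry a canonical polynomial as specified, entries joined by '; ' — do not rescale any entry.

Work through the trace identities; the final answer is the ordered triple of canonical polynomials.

tr(a b a) = tr(a)*tr(b a) - tr(b) = x*z - y
tr(a b a b) = tr(a b)*tr(a b) - tr(1) = z^2 - 2
tr(b^-1 a b a) = tr(a b a)*tr(b) - tr(a b a b) = x*y*z - y^2 - z^2 + 2
tr(a b a^2) = tr(a)*tr(a b a) - tr(a b)   [square of a] = x^2*z - x*y - z
tr(b a b) = tr(b)*tr(a b) - tr(a)   [square of b] = y*z - x
tr(a b a^2 b) = tr(a)*tr(b a b a) - tr(b a b)   [square of a] = x*z^2 - y*z - x
tr(b^-1 a b a^2) = tr(a b a^2)*tr(b) - tr(a b a^2 b)   [inverse elimination on b] = x^2*y*z - x*y^2 - x*z^2 + x
assemble the triple (tr(r) - 2; tr(r a) - x; tr(r b) - y)

x*y*z - y^2 - z^2; x^2*y*z - x*y^2 - x*z^2; x*z - 2*y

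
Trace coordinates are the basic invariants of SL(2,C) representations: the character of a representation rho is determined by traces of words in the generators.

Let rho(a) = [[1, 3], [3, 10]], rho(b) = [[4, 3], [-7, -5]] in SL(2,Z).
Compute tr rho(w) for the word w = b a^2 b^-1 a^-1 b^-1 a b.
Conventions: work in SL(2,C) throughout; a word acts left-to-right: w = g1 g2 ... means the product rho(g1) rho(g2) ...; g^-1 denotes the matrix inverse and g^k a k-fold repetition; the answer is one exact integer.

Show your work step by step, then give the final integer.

rho(b) = [[4, 3], [-7, -5]]
... * rho(a) = [[1, 3], [3, 10]]  ->  [[13, 42], [-22, -71]]
... * rho(a) = [[1, 3], [3, 10]]  ->  [[139, 459], [-235, -776]]
... * rho(b^-1) = [[-5, -3], [7, 4]]  ->  [[2518, 1419], [-4257, -2399]]
... * rho(a^-1) = [[10, -3], [-3, 1]]  ->  [[20923, -6135], [-35373, 10372]]
... * rho(b^-1) = [[-5, -3], [7, 4]]  ->  [[-147560, -87309], [249469, 147607]]
... * rho(a) = [[1, 3], [3, 10]]  ->  [[-409487, -1315770], [692290, 2224477]]
... * rho(b) = [[4, 3], [-7, -5]]  ->  [[7572442, 5350389], [-12802179, -9045515]]
tr = 7572442 + -9045515 = -1473073

-1473073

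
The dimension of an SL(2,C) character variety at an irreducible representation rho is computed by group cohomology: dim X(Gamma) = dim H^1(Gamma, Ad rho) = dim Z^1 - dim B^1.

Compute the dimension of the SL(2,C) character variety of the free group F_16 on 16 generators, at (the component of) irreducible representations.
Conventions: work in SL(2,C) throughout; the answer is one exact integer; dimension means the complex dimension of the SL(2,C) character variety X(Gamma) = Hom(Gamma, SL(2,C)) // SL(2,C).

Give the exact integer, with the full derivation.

The free group F_16: 16 generators, no relators.
A cocycle picks one sl_2 vector per generator freely, giving dim Z^1 = 3*16 = 48.
Irreducibility makes the coboundary map sl_2 -> Z^1 injective (trivial centralizer), so dim B^1 = 3.
dim H^1 = 48 - 3 = 45, which is dim X.

45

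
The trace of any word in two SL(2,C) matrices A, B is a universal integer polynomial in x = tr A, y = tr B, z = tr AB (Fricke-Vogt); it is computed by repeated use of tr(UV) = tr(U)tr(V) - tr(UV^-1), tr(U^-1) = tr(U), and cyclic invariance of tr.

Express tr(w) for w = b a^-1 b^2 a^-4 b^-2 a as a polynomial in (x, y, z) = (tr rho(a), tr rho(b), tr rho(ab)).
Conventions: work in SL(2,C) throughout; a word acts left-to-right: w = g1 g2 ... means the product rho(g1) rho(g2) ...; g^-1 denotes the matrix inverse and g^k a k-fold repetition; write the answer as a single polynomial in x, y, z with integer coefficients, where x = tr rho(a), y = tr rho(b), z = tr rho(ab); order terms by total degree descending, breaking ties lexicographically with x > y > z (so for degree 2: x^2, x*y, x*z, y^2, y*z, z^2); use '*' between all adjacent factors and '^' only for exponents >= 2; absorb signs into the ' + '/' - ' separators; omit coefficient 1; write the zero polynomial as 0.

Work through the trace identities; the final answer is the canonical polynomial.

-x^5*y^4*z + x^6*y^3 + x^4*y^5 + 2*x^4*y^3*z^2 + x^3*y^4*z - x^3*y^2*z^3 - x^6*y - 7*x^4*y^3 - x^4*y*z^2 - 2*x^2*y^5 - 4*x^2*y^3*z^2 + 4*x^3*y^2*z + 2*x*y^4*z + 2*x*y^2*z^3 + 7*x^4*y + 10*x^2*y^3 + 2*x^2*y*z^2 - x^3*z - 8*x*y^2*z - 11*x^2*y + 2*x*z + y

trace(b^2) = trace(b) trace(b) - trace(1)   [square of b] = y^2 - 2
trace(b^3) = trace(b) trace(b^2) - trace(b)   [square of b] = y^3 - 3*y
trace(b a b) = trace(b) trace(a b) - trace(a)   [square of b] = y*z - x
use: trace(a b^3) = trace(b) trace(b a b) - trace(b a)   [square of b] = y^2*z - x*y - z
trace(b a b^3) = trace(b) trace(a b^3) - trace(a b^2)   [square of b] = y^3*z - x*y^2 - 2*y*z + x
trace(a b a b) = trace(a b) trace(a b) - trace(1)   [split at a repeated a] = z^2 - 2
trace(a b a) = trace(a) trace(b a) - trace(b)   [square of a] = x*z - y
use: trace(a b a b^2) = trace(b) trace(a b a b) - trace(a b a)   [square of b] = y*z^2 - x*z - y
apply: trace(b a b^3 a) = trace(b) trace(a b a b^2) - trace(a b a b)   [square of b] = y^2*z^2 - x*y*z - y^2 - z^2 + 2
trace(a b^3 a^-1 b) = trace(b a b^3) trace(a) - trace(b a b^3 a)   [inverse elimination on a] = x*y^3*z - x^2*y^2 - y^2*z^2 - x*y*z + x^2 + y^2 + z^2 - 2
apply: trace(a^-1 b^-1 a b^3) = trace(a b^3 a^-1) trace(b) - trace(a b^3 a^-1 b)   [inverse elimination on b] = -x*y^3*z + x^2*y^2 + y^4 + y^2*z^2 + x*y*z - x^2 - 4*y^2 - z^2 + 2
apply: trace(a^-2 b^-1 a b^3) = trace(a^-1 b^-1 a b^3) trace(a) - trace(a^-1 b^-1 a b^3 a)   [inverse elimination on a] = -x^2*y^3*z + x^3*y^2 + x*y^4 + x*y^2*z^2 + x^2*y*z - x^3 - 4*x*y^2 - x*z^2 - y*z + 3*x
use: trace(b^2 a^-3 b^-1 a b) = trace(a^-2 b^-1 a b^3) trace(a) - trace(a^-2 b^-1 a b^3 a)   [inverse elimination on a] = -x^3*y^3*z + x^4*y^2 + x^2*y^4 + x^2*y^2*z^2 + x^3*y*z + x*y^3*z - x^4 - 5*x^2*y^2 - x^2*z^2 - y^4 - y^2*z^2 - 2*x*y*z + 4*x^2 + 4*y^2 + z^2 - 2
trace(b a b^2 a^-1) = trace(b a b^2) trace(a) - trace(b a b^2 a)   [inverse elimination on a] = x*y^2*z - x^2*y - y*z^2 + y
trace(b a b^2 a^-2) = trace(b a b^2 a^-1) trace(a) - trace(b a b^2)   [inverse elimination on a] = x^2*y^2*z - x^3*y - x*y*z^2 - y^2*z + 2*x*y + z
trace(a b a b a b) = trace(a b a b) trace(a b) - trace(b a)   [split at a repeated a] = z^3 - 3*z
trace(a b a b a) = trace(a) trace(b a b a) - trace(b a b)   [square of a] = x*z^2 - y*z - x
use: trace(b a b a b^2 a) = trace(b) trace(a b a b a b) - trace(a b a b a)   [square of b] = y*z^3 - x*z^2 - 2*y*z + x
trace(b a b a b^2 a^-1) = trace(b a b a b^2) trace(a) - trace(b a b a b^2 a)   [inverse elimination on a] = x*y^2*z^2 - x^2*y*z - y*z^3 - x*y^2 + 2*y*z + x
trace(a^-1 b a b a b^2 a^-1) = trace(b a b a b^2 a^-1) trace(a) - trace(b a b a b^2)   [inverse elimination on a] = x^2*y^2*z^2 - x^3*y*z - x*y*z^3 - x^2*y^2 - y^2*z^2 + 3*x*y*z + x^2 + y^2 + z^2 - 2
trace(a b a b^2 a^-3 b) = trace(a^-1 b a b a b^2 a^-1) trace(a) - trace(a^-1 b a b a b^2)   [inverse elimination on a] = x^3*y^2*z^2 - x^4*y*z - x^2*y*z^3 - x^3*y^2 - 2*x*y^2*z^2 + 4*x^2*y*z + y*z^3 + x^3 + 2*x*y^2 + x*z^2 - 2*y*z - 3*x
apply: trace(b^2 a^-3 b^-1 a b a) = trace(a b a b^2 a^-3) trace(b) - trace(a b a b^2 a^-3 b)   [inverse elimination on b] = -x^3*y^2*z^2 + x^4*y*z + x^2*y^3*z + x^2*y*z^3 + x*y^2*z^2 - 4*x^2*y*z - y^3*z - y*z^3 - x^3 - x*z^2 + 3*y*z + 3*x
use: trace(a^-2 b^-1 a b a^-1 b^2 a^-1) = trace(b^2 a^-3 b^-1 a b) trace(a) - trace(b^2 a^-3 b^-1 a b a)   [inverse elimination on a] = -x^4*y^3*z + x^5*y^2 + x^3*y^4 + 2*x^3*y^2*z^2 - x^2*y*z^3 - x^5 - 5*x^3*y^2 - x^3*z^2 - x*y^4 - 2*x*y^2*z^2 + 2*x^2*y*z + y^3*z + y*z^3 + 5*x^3 + 4*x*y^2 + 2*x*z^2 - 3*y*z - 5*x
apply: trace(b^2 a^-1 b^-1 a b a) = trace(a b a b^2 a^-1) trace(b) - trace(a b a b^2 a^-1 b)   [inverse elimination on b] = -x*y^2*z^2 + x^2*y*z + y^3*z + y*z^3 - 3*y*z - x
apply: trace(b^-1 a b a^-1 b^2 a^-1) = trace(b^2 a^-1 b^-1 a b) trace(a) - trace(b^2 a^-1 b^-1 a b a)   [inverse elimination on a] = -x^2*y^3*z + x^3*y^2 + x*y^4 + 2*x*y^2*z^2 - y^3*z - y*z^3 - x^3 - 4*x*y^2 - x*z^2 + 3*y*z + 3*x
trace(a b a^-1 b) = trace(b a b) trace(a) - trace(b a b a)   [inverse elimination on a] = x*y*z - x^2 - z^2 + 2
trace(a^-2 b^-1 a b a^-1 b^2) = trace(b^-1 a b a^-1 b^2 a^-1) trace(a) - trace(b^-1 a b a^-1 b^2)   [inverse elimination on a] = -x^3*y^3*z + x^4*y^2 + x^2*y^4 + 2*x^2*y^2*z^2 - x*y^3*z - x*y*z^3 - x^4 - 4*x^2*y^2 - x^2*z^2 + 2*x*y*z + 4*x^2 + z^2 - 2
trace(b^-1 a b a^-1 b^2 a^-4) = trace(a^-2 b^-1 a b a^-1 b^2 a^-1) trace(a) - trace(a^-2 b^-1 a b a^-1 b^2)   [inverse elimination on a] = -x^5*y^3*z + x^6*y^2 + x^4*y^4 + 2*x^4*y^2*z^2 + x^3*y^3*z - x^3*y*z^3 - x^6 - 6*x^4*y^2 - x^4*z^2 - 2*x^2*y^4 - 4*x^2*y^2*z^2 + 2*x^3*y*z + 2*x*y^3*z + 2*x*y*z^3 + 6*x^4 + 8*x^2*y^2 + 3*x^2*z^2 - 5*x*y*z - 9*x^2 - z^2 + 2
trace(a^-1 b^3) = trace(b^3) trace(a) - trace(b^3 a)   [inverse elimination on a] = x*y^3 - y^2*z - 2*x*y + z
trace(a^-2 b^3) = trace(a^-1 b^3) trace(a) - trace(a^-1 b^3 a)   [inverse elimination on a] = x^2*y^3 - x*y^2*z - 2*x^2*y - y^3 + x*z + 3*y
trace(b^2 a^-3 b) = trace(a^-2 b^3) trace(a) - trace(a^-2 b^3 a)   [inverse elimination on a] = x^3*y^3 - x^2*y^2*z - 2*x^3*y - 2*x*y^3 + x^2*z + y^2*z + 5*x*y - z
trace(b^2 a^-3 b a) = trace(b a b^2 a^-2) trace(a) - trace(b a b^2 a^-1)   [inverse elimination on a] = x^3*y^2*z - x^4*y - x^2*y*z^2 - 2*x*y^2*z + 3*x^2*y + y*z^2 + x*z - y
apply: trace(b a^-1 b^2 a^-3) = trace(b^2 a^-3 b) trace(a) - trace(b^2 a^-3 b a)   [inverse elimination on a] = x^4*y^3 - 2*x^3*y^2*z - x^4*y - 2*x^2*y^3 + x^2*y*z^2 + x^3*z + 3*x*y^2*z + 2*x^2*y - y*z^2 - 2*x*z + y
apply: trace(b a^-1 b^2 a^-4 b^-2 a) = trace(b^-1 a b a^-1 b^2 a^-4) trace(b) - trace(b^-1 a b a^-1 b^2 a^-4 b)   [inverse elimination on b] = -x^5*y^4*z + x^6*y^3 + x^4*y^5 + 2*x^4*y^3*z^2 + x^3*y^4*z - x^3*y^2*z^3 - x^6*y - 7*x^4*y^3 - x^4*y*z^2 - 2*x^2*y^5 - 4*x^2*y^3*z^2 + 4*x^3*y^2*z + 2*x*y^4*z + 2*x*y^2*z^3 + 7*x^4*y + 10*x^2*y^3 + 2*x^2*y*z^2 - x^3*z - 8*x*y^2*z - 11*x^2*y + 2*x*z + y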